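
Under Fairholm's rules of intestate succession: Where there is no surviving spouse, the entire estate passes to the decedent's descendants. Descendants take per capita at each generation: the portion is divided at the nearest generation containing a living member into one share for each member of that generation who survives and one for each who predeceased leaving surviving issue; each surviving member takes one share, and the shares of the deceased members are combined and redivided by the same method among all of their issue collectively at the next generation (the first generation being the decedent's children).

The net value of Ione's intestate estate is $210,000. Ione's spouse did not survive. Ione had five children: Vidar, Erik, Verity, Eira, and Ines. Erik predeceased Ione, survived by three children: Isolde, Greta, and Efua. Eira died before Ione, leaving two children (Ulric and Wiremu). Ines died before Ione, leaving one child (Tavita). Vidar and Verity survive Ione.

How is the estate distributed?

Vidar: $42,000; Isolde: $21,000; Greta: $21,000; Efua: $21,000; Verity: $42,000; Ulric: $21,000; Wiremu: $21,000; Tavita: $21,000

The entire $210,000 passes to the descendants.
That amount ($210,000) is divided at the children's generation into 5 shares of $42,000. Vidar and Verity each take $42,000. The 3 shares of the deceased (Erik, Eira, and Ines) are combined into a pool of $126,000.
That pool ($126,000) is divided at the grandchildren's generation equally among Isolde, Greta, Efua, Ulric, Wiremu, and Tavita: $21,000 each.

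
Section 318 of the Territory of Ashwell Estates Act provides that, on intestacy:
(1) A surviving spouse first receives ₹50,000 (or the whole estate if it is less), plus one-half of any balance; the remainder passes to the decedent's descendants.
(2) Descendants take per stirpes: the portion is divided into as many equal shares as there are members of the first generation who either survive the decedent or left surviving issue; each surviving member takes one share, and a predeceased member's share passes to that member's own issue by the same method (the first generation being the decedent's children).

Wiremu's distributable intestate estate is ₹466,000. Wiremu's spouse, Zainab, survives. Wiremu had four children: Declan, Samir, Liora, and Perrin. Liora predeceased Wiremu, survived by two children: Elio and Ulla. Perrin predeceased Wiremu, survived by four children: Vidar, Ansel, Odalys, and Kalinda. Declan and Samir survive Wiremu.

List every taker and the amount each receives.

Zainab first takes ₹50,000, leaving a balance of ₹416,000. Zainab then takes one-half of the balance (₹208,000), for a total of ₹258,000. The remaining ₹208,000 passes to the descendants.
The descendants' portion (₹208,000) is divided into 4 shares of ₹52,000: Declan and Samir each take ₹52,000; Liora's ₹52,000 share passes to Liora's issue; Perrin's ₹52,000 share passes to Perrin's issue.
Liora's share (₹52,000) is divided into 2 shares of ₹26,000: Elio and Ulla each take ₹26,000.
Perrin's share (₹52,000) is divided into 4 shares of ₹13,000: Vidar, Ansel, Odalys, and Kalinda each take ₹13,000.

Zainab: ₹258,000; Declan: ₹52,000; Samir: ₹52,000; Elio: ₹26,000; Ulla: ₹26,000; Vidar: ₹13,000; Ansel: ₹13,000; Odalys: ₹13,000; Kalinda: ₹13,000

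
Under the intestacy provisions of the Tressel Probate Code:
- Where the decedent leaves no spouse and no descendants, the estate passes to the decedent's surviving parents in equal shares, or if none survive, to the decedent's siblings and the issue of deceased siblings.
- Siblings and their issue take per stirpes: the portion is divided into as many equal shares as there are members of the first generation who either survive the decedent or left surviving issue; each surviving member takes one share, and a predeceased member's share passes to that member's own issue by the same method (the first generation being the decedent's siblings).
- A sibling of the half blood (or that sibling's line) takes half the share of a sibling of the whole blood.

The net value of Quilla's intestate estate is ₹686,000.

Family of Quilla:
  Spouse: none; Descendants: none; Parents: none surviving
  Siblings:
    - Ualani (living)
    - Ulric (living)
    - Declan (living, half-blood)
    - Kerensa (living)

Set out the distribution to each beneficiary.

Ualani: ₹196,000; Ulric: ₹196,000; Declan: ₹98,000; Kerensa: ₹196,000

The entire ₹686,000 passes to the siblings and their issue.
Counting each half-blood sibling's line as half a unit, there are 7/2 units in ₹686,000, so one unit is ₹196,000. Whole-blood lines (Ualani, Ulric, and Kerensa) take ₹196,000 each; half-blood lines (Declan) take ₹98,000 each.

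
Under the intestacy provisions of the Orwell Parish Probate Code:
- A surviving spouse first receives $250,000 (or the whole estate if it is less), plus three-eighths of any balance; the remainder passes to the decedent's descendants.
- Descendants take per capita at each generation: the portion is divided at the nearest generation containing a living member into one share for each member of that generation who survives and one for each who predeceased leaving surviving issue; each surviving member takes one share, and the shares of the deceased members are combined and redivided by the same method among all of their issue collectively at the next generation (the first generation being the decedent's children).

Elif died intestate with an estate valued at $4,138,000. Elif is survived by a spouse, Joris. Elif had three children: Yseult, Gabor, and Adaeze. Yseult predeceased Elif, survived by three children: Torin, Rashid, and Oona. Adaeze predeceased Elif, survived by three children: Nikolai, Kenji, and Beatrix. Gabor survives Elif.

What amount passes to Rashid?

Rashid receives $270,000.

Joris first takes $250,000, leaving a balance of $3,888,000. Joris then takes three-eighths of the balance ($1,458,000), for a total of $1,708,000. The remaining $2,430,000 passes to the descendants.
The descendants' portion ($2,430,000) is divided at the children's generation into 3 shares of $810,000. Gabor takes $810,000. The 2 shares of the deceased (Yseult and Adaeze) are combined into a pool of $1,620,000.
That pool ($1,620,000) is divided at the grandchildren's generation equally among Torin, Rashid, Oona, Nikolai, Kenji, and Beatrix: $270,000 each.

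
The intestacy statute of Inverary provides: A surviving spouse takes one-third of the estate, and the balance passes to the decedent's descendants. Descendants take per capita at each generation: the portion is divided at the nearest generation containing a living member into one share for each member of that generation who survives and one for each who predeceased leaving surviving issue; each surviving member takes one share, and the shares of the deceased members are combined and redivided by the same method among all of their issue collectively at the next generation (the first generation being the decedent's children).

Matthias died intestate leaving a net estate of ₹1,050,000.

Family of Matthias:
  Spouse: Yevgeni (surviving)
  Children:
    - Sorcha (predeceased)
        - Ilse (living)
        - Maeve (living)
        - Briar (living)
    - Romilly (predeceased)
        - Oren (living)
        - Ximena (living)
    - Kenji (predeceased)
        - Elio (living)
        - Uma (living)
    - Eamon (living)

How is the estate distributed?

Yevgeni: ₹350,000; Ilse: ₹75,000; Maeve: ₹75,000; Briar: ₹75,000; Oren: ₹75,000; Ximena: ₹75,000; Elio: ₹75,000; Uma: ₹75,000; Eamon: ₹175,000

Yevgeni takes one-third of ₹1,050,000 = ₹350,000. The remaining ₹700,000 passes to the descendants.
The descendants' portion (₹700,000) is divided at the children's generation into 4 shares of ₹175,000. Eamon takes ₹175,000. The 3 shares of the deceased (Sorcha, Romilly, and Kenji) are combined into a pool of ₹525,000.
That pool (₹525,000) is divided at the grandchildren's generation equally among Ilse, Maeve, Briar, Oren, Ximena, Elio, and Uma: ₹75,000 each.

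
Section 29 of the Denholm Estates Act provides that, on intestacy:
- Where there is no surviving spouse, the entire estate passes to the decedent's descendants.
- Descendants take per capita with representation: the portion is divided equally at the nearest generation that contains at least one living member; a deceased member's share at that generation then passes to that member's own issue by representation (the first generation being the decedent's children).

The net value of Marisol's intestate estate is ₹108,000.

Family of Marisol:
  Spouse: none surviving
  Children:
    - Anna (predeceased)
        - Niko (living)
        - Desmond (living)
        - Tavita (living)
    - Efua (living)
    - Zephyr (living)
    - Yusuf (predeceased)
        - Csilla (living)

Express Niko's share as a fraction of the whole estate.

The entire ₹108,000 passes to the descendants.
That amount (₹108,000) is divided into 4 shares of ₹27,000: Efua and Zephyr each take ₹27,000; Anna's ₹27,000 share passes to Anna's issue; Yusuf's ₹27,000 share passes to Yusuf's issue.
Anna's share (₹27,000) is divided into 3 shares of ₹9,000: Niko, Desmond, and Tavita each take ₹9,000.
Yusuf's share (₹27,000) passes entirely to Csilla.

Niko receives 1/12 of the estate.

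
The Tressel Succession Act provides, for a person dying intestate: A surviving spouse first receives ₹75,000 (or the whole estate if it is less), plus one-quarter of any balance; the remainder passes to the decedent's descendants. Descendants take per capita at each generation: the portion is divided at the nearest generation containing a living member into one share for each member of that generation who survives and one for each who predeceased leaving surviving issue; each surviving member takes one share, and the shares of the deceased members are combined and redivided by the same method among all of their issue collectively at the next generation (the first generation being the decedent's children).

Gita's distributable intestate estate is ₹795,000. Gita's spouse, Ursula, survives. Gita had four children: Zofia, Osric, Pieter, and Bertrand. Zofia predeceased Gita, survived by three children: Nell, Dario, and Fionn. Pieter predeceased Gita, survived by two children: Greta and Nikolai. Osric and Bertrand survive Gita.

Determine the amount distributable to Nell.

Nell receives ₹54,000.

Ursula first takes ₹75,000, leaving a balance of ₹720,000. Ursula then takes one-quarter of the balance (₹180,000), for a total of ₹255,000. The remaining ₹540,000 passes to the descendants.
The descendants' portion (₹540,000) is divided at the children's generation into 4 shares of ₹135,000. Osric and Bertrand each take ₹135,000. The 2 shares of the deceased (Zofia and Pieter) are combined into a pool of ₹270,000.
That pool (₹270,000) is divided at the grandchildren's generation equally among Nell, Dario, Fionn, Greta, and Nikolai: ₹54,000 each.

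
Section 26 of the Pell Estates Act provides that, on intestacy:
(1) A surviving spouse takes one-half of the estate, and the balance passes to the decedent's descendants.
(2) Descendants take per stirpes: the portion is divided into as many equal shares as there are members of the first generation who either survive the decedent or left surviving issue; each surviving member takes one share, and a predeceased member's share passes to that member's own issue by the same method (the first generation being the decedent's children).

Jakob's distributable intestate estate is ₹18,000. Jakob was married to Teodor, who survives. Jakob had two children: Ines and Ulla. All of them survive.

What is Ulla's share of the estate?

Ulla receives ₹4,500.

Teodor takes one-half of ₹18,000 = ₹9,000. The remaining ₹9,000 passes to the descendants.
The descendants' portion (₹9,000) is divided into 2 shares of ₹4,500: Ines and Ulla each take ₹4,500.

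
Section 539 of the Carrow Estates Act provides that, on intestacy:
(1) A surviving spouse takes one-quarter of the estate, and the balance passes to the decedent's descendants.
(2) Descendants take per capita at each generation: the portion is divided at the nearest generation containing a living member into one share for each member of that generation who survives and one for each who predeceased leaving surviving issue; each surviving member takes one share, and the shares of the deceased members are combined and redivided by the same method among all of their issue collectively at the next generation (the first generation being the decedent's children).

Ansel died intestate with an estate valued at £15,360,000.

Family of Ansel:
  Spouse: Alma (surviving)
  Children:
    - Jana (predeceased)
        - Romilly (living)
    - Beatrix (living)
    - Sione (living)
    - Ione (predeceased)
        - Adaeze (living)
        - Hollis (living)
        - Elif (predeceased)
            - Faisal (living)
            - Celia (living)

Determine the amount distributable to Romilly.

Romilly receives £1,440,000.

Alma takes one-quarter of £15,360,000 = £3,840,000. The remaining £11,520,000 passes to the descendants.
The descendants' portion (£11,520,000) is divided at the children's generation into 4 shares of £2,880,000. Beatrix and Sione each take £2,880,000. The 2 shares of the deceased (Jana and Ione) are combined into a pool of £5,760,000.
That pool (£5,760,000) is divided at the grandchildren's generation into 4 shares of £1,440,000. Romilly, Adaeze, and Hollis each take £1,440,000. The remaining share for the deceased Elif (£1,440,000) is carried to the next generation.
That pool (£1,440,000) is divided at the great-grandchildren's generation equally among Faisal and Celia: £720,000 each.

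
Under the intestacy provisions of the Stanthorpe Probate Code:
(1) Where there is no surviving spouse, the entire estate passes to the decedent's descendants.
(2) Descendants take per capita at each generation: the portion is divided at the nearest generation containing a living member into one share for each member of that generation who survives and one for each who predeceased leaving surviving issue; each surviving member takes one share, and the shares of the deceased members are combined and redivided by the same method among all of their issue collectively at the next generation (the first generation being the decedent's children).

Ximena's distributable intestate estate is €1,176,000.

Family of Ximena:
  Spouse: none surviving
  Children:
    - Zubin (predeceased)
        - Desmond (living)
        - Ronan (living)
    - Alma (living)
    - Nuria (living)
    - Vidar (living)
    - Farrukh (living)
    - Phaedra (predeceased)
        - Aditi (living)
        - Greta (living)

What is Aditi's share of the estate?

Aditi receives €98,000.

The entire €1,176,000 passes to the descendants.
That amount (€1,176,000) is divided at the children's generation into 6 shares of €196,000. Alma, Nuria, Vidar, and Farrukh each take €196,000. The 2 shares of the deceased (Zubin and Phaedra) are combined into a pool of €392,000.
That pool (€392,000) is divided at the grandchildren's generation equally among Desmond, Ronan, Aditi, and Greta: €98,000 each.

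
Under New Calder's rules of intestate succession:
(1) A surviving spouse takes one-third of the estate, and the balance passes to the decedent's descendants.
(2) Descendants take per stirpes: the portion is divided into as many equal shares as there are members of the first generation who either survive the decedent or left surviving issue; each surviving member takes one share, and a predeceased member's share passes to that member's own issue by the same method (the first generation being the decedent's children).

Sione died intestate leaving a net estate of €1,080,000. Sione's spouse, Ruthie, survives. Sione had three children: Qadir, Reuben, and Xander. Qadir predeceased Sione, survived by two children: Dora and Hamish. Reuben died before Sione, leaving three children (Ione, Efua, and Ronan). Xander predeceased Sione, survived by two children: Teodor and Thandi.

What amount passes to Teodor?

Teodor receives €120,000.

Ruthie takes one-third of €1,080,000 = €360,000. The remaining €720,000 passes to the descendants.
The descendants' portion (€720,000) is divided into 3 shares of €240,000: Qadir's €240,000 share passes to Qadir's issue; Reuben's €240,000 share passes to Reuben's issue; Xander's €240,000 share passes to Xander's issue.
Qadir's share (€240,000) is divided into 2 shares of €120,000: Dora and Hamish each take €120,000.
Reuben's share (€240,000) is divided into 3 shares of €80,000: Ione, Efua, and Ronan each take €80,000.
Xander's share (€240,000) is divided into 2 shares of €120,000: Teodor and Thandi each take €120,000.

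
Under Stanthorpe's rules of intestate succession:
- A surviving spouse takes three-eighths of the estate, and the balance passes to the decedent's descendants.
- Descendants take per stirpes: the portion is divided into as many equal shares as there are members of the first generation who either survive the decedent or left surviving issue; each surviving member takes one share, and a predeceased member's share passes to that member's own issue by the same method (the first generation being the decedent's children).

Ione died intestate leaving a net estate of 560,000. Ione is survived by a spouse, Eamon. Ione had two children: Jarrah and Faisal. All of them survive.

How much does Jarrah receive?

Jarrah receives 175,000.

Eamon takes three-eighths of 560,000 = 210,000. The remaining 350,000 passes to the descendants.
The descendants' portion (350,000) is divided into 2 shares of 175,000: Jarrah and Faisal each take 175,000.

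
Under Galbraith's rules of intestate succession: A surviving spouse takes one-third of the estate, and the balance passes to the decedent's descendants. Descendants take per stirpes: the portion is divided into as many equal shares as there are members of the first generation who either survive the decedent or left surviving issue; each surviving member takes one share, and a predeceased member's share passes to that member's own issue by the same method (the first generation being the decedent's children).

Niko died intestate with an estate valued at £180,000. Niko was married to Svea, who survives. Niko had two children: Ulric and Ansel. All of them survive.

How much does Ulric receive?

Ulric receives £60,000.

Svea takes one-third of £180,000 = £60,000. The remaining £120,000 passes to the descendants.
The descendants' portion (£120,000) is divided into 2 shares of £60,000: Ulric and Ansel each take £60,000.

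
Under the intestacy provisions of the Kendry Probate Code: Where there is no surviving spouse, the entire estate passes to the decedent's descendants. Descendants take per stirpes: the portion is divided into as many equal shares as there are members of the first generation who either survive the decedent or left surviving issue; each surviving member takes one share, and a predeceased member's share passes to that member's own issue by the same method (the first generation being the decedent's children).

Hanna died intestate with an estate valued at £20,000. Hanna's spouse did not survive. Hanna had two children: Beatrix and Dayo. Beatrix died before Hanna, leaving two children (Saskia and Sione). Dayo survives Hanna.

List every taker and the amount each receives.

The entire £20,000 passes to the descendants.
That amount (£20,000) is divided into 2 shares of £10,000: Dayo takes £10,000; Beatrix's £10,000 share passes to Beatrix's issue.
Beatrix's share (£10,000) is divided into 2 shares of £5,000: Saskia and Sione each take £5,000.

Saskia: £5,000; Sione: £5,000; Dayo: £10,000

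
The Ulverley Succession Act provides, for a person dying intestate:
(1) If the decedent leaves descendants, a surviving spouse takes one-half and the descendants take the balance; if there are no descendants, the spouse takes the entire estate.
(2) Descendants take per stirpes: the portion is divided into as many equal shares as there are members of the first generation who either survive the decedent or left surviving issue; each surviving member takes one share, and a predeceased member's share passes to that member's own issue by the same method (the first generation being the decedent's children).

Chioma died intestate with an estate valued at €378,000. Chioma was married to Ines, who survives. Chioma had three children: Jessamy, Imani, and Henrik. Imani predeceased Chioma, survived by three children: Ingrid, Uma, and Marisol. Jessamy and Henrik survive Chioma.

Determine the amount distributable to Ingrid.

Ines takes one-half of €378,000 = €189,000. The remaining €189,000 passes to the descendants.
The descendants' portion (€189,000) is divided into 3 shares of €63,000: Jessamy and Henrik each take €63,000; Imani's €63,000 share passes to Imani's issue.
Imani's share (€63,000) is divided into 3 shares of €21,000: Ingrid, Uma, and Marisol each take €21,000.

Ingrid receives €21,000.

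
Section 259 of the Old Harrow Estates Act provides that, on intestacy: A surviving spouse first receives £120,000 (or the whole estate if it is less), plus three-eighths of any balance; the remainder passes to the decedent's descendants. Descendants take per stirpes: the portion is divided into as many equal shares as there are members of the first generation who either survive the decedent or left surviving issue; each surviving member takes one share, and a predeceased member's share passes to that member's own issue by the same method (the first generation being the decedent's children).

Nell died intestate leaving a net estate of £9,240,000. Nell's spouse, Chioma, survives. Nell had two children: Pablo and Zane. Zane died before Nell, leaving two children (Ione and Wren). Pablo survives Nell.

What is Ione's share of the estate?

Ione receives £1,425,000.

Chioma first takes £120,000, leaving a balance of £9,120,000. Chioma then takes three-eighths of the balance (£3,420,000), for a total of £3,540,000. The remaining £5,700,000 passes to the descendants.
The descendants' portion (£5,700,000) is divided into 2 shares of £2,850,000: Pablo takes £2,850,000; Zane's £2,850,000 share passes to Zane's issue.
Zane's share (£2,850,000) is divided into 2 shares of £1,425,000: Ione and Wren each take £1,425,000.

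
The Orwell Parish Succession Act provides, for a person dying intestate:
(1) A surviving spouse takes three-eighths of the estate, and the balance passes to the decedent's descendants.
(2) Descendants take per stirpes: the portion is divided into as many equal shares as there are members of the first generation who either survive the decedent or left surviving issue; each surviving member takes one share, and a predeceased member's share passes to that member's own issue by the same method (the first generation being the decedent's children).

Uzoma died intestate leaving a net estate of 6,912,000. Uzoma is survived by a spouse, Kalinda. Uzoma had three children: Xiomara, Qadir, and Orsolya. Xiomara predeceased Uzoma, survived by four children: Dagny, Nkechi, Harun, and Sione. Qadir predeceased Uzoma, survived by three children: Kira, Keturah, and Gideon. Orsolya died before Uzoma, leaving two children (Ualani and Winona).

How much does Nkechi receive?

Nkechi receives 360,000.

Kalinda takes three-eighths of 6,912,000 = 2,592,000. The remaining 4,320,000 passes to the descendants.
The descendants' portion (4,320,000) is divided into 3 shares of 1,440,000: Xiomara's 1,440,000 share passes to Xiomara's issue; Qadir's 1,440,000 share passes to Qadir's issue; Orsolya's 1,440,000 share passes to Orsolya's issue.
Xiomara's share (1,440,000) is divided into 4 shares of 360,000: Dagny, Nkechi, Harun, and Sione each take 360,000.
Qadir's share (1,440,000) is divided into 3 shares of 480,000: Kira, Keturah, and Gideon each take 480,000.
Orsolya's share (1,440,000) is divided into 2 shares of 720,000: Ualani and Winona each take 720,000.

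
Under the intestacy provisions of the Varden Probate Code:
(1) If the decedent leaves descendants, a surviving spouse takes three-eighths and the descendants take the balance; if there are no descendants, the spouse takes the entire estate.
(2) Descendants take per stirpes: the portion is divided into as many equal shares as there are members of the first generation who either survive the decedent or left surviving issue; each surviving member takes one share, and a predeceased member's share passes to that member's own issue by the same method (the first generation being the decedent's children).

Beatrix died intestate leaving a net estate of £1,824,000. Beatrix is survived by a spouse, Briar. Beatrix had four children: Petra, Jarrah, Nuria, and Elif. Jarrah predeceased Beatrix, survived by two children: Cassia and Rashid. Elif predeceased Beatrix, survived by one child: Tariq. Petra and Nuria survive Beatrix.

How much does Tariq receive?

Briar takes three-eighths of £1,824,000 = £684,000. The remaining £1,140,000 passes to the descendants.
The descendants' portion (£1,140,000) is divided into 4 shares of £285,000: Petra and Nuria each take £285,000; Jarrah's £285,000 share passes to Jarrah's issue; Elif's £285,000 share passes to Elif's issue.
Jarrah's share (£285,000) is divided into 2 shares of £142,500: Cassia and Rashid each take £142,500.
Elif's share (£285,000) passes entirely to Tariq.

Tariq receives £285,000.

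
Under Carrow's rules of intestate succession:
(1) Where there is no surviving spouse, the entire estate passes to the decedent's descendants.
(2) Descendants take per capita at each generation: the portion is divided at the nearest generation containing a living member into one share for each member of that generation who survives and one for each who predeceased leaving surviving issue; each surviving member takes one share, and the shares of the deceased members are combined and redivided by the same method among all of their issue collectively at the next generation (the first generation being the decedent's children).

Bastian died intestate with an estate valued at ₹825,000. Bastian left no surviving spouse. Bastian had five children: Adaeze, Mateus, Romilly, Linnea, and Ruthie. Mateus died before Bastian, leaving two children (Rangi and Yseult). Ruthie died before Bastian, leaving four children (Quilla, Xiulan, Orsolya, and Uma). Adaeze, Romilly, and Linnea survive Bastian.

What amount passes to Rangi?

Rangi receives ₹55,000.

The entire ₹825,000 passes to the descendants.
That amount (₹825,000) is divided at the children's generation into 5 shares of ₹165,000. Adaeze, Romilly, and Linnea each take ₹165,000. The 2 shares of the deceased (Mateus and Ruthie) are combined into a pool of ₹330,000.
That pool (₹330,000) is divided at the grandchildren's generation equally among Rangi, Yseult, Quilla, Xiulan, Orsolya, and Uma: ₹55,000 each.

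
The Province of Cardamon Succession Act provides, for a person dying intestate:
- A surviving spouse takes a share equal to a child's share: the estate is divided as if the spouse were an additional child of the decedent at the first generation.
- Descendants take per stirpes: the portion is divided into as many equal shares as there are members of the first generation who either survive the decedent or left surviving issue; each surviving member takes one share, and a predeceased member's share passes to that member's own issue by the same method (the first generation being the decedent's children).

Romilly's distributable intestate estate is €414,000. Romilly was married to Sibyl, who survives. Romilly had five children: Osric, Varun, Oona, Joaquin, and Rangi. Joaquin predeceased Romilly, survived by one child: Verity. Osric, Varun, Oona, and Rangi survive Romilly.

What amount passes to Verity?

Verity receives €69,000.

The spouse counts as an additional share at the children's level, so there are 6 primary shares of €69,000. Sibyl takes one such share (€69,000).
The children's combined portion (€345,000) is divided into 5 shares of €69,000: Osric, Varun, Oona, and Rangi each take €69,000; Joaquin's €69,000 share passes to Joaquin's issue.
Joaquin's share (€69,000) passes entirely to Verity.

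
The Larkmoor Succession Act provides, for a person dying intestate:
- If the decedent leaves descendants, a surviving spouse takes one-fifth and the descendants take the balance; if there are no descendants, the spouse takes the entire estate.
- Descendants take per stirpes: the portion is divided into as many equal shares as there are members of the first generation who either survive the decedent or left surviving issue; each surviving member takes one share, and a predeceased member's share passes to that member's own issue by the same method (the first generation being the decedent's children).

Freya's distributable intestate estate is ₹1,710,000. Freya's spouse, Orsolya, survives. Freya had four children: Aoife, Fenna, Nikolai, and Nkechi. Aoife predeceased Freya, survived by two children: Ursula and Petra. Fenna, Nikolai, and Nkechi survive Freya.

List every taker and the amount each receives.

Orsolya: ₹342,000; Ursula: ₹171,000; Petra: ₹171,000; Fenna: ₹342,000; Nikolai: ₹342,000; Nkechi: ₹342,000

Orsolya takes one-fifth of ₹1,710,000 = ₹342,000. The remaining ₹1,368,000 passes to the descendants.
The descendants' portion (₹1,368,000) is divided into 4 shares of ₹342,000: Fenna, Nikolai, and Nkechi each take ₹342,000; Aoife's ₹342,000 share passes to Aoife's issue.
Aoife's share (₹342,000) is divided into 2 shares of ₹171,000: Ursula and Petra each take ₹171,000.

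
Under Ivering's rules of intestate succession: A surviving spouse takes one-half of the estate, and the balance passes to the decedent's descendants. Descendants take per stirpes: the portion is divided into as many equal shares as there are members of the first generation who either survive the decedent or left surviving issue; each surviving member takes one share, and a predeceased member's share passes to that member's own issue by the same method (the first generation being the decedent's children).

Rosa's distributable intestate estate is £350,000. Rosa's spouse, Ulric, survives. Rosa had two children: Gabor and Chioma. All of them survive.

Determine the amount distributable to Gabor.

Gabor receives £87,500.

Ulric takes one-half of £350,000 = £175,000. The remaining £175,000 passes to the descendants.
The descendants' portion (£175,000) is divided into 2 shares of £87,500: Gabor and Chioma each take £87,500.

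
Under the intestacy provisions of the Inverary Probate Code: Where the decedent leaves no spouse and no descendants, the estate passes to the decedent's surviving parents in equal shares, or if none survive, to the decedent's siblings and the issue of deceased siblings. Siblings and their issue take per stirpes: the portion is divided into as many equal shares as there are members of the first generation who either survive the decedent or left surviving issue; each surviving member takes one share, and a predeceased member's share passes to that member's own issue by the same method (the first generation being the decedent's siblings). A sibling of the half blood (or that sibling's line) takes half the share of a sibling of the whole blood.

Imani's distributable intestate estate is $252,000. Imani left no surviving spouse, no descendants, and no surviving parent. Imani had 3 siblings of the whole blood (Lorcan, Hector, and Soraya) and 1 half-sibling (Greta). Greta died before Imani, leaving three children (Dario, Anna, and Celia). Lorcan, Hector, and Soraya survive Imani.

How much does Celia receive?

The entire $252,000 passes to the siblings and their issue.
Counting each half-blood sibling's line as half a unit, there are 7/2 units in $252,000, so one unit is $72,000. Whole-blood lines (Lorcan, Hector, and Soraya) take $72,000 each; half-blood lines (Greta) take $36,000 each.
Greta's share ($36,000) is divided into 3 shares of $12,000: Dario, Anna, and Celia each take $12,000.

Celia receives $12,000.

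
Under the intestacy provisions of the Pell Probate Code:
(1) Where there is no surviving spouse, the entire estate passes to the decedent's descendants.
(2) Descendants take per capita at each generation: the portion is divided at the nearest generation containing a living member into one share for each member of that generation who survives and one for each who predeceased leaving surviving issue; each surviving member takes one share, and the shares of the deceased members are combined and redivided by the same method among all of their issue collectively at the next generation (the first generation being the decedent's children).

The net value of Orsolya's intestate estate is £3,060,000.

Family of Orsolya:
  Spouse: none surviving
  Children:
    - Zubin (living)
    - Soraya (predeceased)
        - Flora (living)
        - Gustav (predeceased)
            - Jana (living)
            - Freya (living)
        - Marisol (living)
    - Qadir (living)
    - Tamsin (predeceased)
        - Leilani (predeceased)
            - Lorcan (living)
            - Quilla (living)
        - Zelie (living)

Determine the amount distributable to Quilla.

The entire £3,060,000 passes to the descendants.
That amount (£3,060,000) is divided at the children's generation into 4 shares of £765,000. Zubin and Qadir each take £765,000. The 2 shares of the deceased (Soraya and Tamsin) are combined into a pool of £1,530,000.
That pool (£1,530,000) is divided at the grandchildren's generation into 5 shares of £306,000. Flora, Marisol, and Zelie each take £306,000. The 2 shares of the deceased (Gustav and Leilani) are combined into a pool of £612,000.
That pool (£612,000) is divided at the great-grandchildren's generation equally among Jana, Freya, Lorcan, and Quilla: £153,000 each.

Quilla receives £153,000.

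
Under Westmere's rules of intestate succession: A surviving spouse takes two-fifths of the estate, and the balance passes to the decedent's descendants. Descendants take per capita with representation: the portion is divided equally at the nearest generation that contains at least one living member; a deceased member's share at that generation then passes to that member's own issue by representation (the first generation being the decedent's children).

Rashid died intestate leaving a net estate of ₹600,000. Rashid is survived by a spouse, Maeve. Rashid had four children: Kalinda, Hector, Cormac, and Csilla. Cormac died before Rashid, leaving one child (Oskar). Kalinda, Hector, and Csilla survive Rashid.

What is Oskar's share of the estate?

Maeve takes two-fifths of ₹600,000 = ₹240,000. The remaining ₹360,000 passes to the descendants.
The descendants' portion (₹360,000) is divided into 4 shares of ₹90,000: Kalinda, Hector, and Csilla each take ₹90,000; Cormac's ₹90,000 share passes to Cormac's issue.
Cormac's share (₹90,000) passes entirely to Oskar.

Oskar receives ₹90,000.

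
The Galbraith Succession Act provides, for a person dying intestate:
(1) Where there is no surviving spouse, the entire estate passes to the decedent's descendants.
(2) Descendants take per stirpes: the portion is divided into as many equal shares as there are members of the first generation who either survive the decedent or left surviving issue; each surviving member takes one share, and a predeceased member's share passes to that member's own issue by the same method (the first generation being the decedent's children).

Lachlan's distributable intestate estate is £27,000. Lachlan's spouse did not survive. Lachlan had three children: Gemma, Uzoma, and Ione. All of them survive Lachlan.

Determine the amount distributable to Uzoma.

The entire £27,000 passes to the descendants.
That amount (£27,000) is divided into 3 shares of £9,000: Gemma, Uzoma, and Ione each take £9,000.

Uzoma receives £9,000.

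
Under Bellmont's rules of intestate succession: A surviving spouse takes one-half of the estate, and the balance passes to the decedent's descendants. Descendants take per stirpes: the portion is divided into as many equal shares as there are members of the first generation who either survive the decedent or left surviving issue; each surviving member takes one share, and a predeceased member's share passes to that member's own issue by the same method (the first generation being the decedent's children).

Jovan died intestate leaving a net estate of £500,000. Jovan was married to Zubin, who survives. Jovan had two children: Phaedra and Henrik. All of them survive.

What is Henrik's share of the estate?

Henrik receives £125,000.

Zubin takes one-half of £500,000 = £250,000. The remaining £250,000 passes to the descendants.
The descendants' portion (£250,000) is divided into 2 shares of £125,000: Phaedra and Henrik each take £125,000.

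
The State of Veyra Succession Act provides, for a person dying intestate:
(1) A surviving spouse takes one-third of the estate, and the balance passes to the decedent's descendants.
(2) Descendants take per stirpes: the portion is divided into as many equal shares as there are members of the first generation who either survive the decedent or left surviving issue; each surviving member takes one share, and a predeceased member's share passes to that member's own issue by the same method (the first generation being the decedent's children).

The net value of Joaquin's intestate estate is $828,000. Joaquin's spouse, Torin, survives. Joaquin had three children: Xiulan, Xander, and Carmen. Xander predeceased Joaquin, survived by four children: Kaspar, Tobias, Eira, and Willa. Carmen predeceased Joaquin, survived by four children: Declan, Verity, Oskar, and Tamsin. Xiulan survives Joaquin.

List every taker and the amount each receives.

Torin takes one-third of $828,000 = $276,000. The remaining $552,000 passes to the descendants.
The descendants' portion ($552,000) is divided into 3 shares of $184,000: Xiulan takes $184,000; Xander's $184,000 share passes to Xander's issue; Carmen's $184,000 share passes to Carmen's issue.
Xander's share ($184,000) is divided into 4 shares of $46,000: Kaspar, Tobias, Eira, and Willa each take $46,000.
Carmen's share ($184,000) is divided into 4 shares of $46,000: Declan, Verity, Oskar, and Tamsin each take $46,000.

Torin: $276,000; Xiulan: $184,000; Kaspar: $46,000; Tobias: $46,000; Eira: $46,000; Willa: $46,000; Declan: $46,000; Verity: $46,000; Oskar: $46,000; Tamsin: $46,000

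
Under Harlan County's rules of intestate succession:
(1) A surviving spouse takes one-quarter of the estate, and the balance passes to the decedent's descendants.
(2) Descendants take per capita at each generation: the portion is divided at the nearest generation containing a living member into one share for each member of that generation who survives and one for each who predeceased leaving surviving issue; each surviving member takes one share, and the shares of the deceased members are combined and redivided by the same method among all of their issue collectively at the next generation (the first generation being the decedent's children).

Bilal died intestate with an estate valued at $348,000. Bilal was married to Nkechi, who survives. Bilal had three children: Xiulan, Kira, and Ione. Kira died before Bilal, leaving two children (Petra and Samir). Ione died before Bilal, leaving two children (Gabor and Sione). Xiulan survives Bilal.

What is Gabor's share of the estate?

Gabor receives $43,500.

Nkechi takes one-quarter of $348,000 = $87,000. The remaining $261,000 passes to the descendants.
The descendants' portion ($261,000) is divided at the children's generation into 3 shares of $87,000. Xiulan takes $87,000. The 2 shares of the deceased (Kira and Ione) are combined into a pool of $174,000.
That pool ($174,000) is divided at the grandchildren's generation equally among Petra, Samir, Gabor, and Sione: $43,500 each.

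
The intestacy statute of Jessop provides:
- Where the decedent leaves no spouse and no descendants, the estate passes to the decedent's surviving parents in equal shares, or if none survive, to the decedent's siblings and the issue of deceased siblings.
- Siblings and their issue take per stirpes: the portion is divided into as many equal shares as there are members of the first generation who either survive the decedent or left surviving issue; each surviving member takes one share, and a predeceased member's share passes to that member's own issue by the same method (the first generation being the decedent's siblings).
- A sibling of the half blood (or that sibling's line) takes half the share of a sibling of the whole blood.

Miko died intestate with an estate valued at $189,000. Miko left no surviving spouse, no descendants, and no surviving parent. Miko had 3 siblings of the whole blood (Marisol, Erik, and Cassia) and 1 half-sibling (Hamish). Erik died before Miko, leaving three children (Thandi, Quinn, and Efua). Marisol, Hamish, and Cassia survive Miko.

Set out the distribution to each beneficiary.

Marisol: $54,000; Thandi: $18,000; Quinn: $18,000; Efua: $18,000; Hamish: $27,000; Cassia: $54,000

The entire $189,000 passes to the siblings and their issue.
Counting each half-blood sibling's line as half a unit, there are 7/2 units in $189,000, so one unit is $54,000. Whole-blood lines (Marisol, Erik, and Cassia) take $54,000 each; half-blood lines (Hamish) take $27,000 each.
Erik's share ($54,000) is divided into 3 shares of $18,000: Thandi, Quinn, and Efua each take $18,000.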